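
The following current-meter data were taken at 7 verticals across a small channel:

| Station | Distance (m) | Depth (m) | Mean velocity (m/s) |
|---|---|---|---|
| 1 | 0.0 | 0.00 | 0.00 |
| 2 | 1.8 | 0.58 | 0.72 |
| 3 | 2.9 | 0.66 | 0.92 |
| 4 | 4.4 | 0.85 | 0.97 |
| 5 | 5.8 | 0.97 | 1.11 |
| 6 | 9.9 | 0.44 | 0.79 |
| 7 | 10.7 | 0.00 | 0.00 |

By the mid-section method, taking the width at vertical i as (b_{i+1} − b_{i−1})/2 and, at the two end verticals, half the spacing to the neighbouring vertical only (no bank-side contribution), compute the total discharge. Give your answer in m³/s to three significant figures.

6.40 m³/s

w_2 = (2.9 − 0.0)/2 = 1.45 m; q_2 = 0.72 × 0.58 × 1.45 = 0.6055 m³/s
w_3 = (4.4 − 1.8)/2 = 1.3 m; q_3 = 0.92 × 0.66 × 1.3 = 0.7894 m³/s
w_4 = (5.8 − 2.9)/2 = 1.45 m; q_4 = 0.97 × 0.85 × 1.45 = 1.196 m³/s
w_5 = (9.9 − 4.4)/2 = 2.75 m; q_5 = 1.11 × 0.97 × 2.75 = 2.961 m³/s
w_6 = (10.7 − 5.8)/2 = 2.45 m; q_6 = 0.79 × 0.44 × 2.45 = 0.8516 m³/s
Stations 1, 7 contribute zero (depth or velocity is 0).
Q = Σ qᵢ = 6.403 m³/s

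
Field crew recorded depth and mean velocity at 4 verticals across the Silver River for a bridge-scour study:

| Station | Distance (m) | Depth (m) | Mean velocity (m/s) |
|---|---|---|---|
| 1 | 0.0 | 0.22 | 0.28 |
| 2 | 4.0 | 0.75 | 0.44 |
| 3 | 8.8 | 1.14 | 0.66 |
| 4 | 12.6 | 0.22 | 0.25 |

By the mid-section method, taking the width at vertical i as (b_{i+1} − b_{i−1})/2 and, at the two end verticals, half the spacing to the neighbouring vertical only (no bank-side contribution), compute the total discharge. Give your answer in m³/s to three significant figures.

4.92 m³/s

w_1 = (4.0 − 0.0)/2 = 2 m; q_1 = 0.28 × 0.22 × 2 = 0.1232 m³/s
w_2 = (8.8 − 0.0)/2 = 4.4 m; q_2 = 0.44 × 0.75 × 4.4 = 1.452 m³/s
w_3 = (12.6 − 4.0)/2 = 4.3 m; q_3 = 0.66 × 1.14 × 4.3 = 3.235 m³/s
w_4 = (12.6 − 8.8)/2 = 1.9 m; q_4 = 0.25 × 0.22 × 1.9 = 0.1045 m³/s
Q = Σ qᵢ = 4.915 m³/s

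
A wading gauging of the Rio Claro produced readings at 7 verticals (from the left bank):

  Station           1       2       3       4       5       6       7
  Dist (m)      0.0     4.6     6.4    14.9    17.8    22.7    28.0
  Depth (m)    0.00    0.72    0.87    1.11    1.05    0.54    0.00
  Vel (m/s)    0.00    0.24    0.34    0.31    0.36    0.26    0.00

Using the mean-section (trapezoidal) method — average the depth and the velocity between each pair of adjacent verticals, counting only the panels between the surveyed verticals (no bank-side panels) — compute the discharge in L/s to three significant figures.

Panel 1-2: Δb = 4.6 m, d̄ = (0.00+0.72)/2 = 0.36, v̄ = (0.00+0.24)/2 = 0.12 → q = 4.6×0.36×0.12 = 0.1987 m³/s
Panel 2-3: Δb = 1.8 m, d̄ = (0.72+0.87)/2 = 0.795, v̄ = (0.24+0.34)/2 = 0.29 → q = 1.8×0.795×0.29 = 0.4150 m³/s
Panel 3-4: Δb = 8.5 m, d̄ = (0.87+1.11)/2 = 0.99, v̄ = (0.34+0.31)/2 = 0.325 → q = 8.5×0.99×0.325 = 2.735 m³/s
Panel 4-5: Δb = 2.9 m, d̄ = (1.11+1.05)/2 = 1.08, v̄ = (0.31+0.36)/2 = 0.335 → q = 2.9×1.08×0.335 = 1.049 m³/s
Panel 5-6: Δb = 4.9 m, d̄ = (1.05+0.54)/2 = 0.795, v̄ = (0.36+0.26)/2 = 0.31 → q = 4.9×0.795×0.31 = 1.208 m³/s
Panel 6-7: Δb = 5.3 m, d̄ = (0.54+0.00)/2 = 0.27, v̄ = (0.26+0.00)/2 = 0.13 → q = 5.3×0.27×0.13 = 0.1860 m³/s
Q = Σ q = 5.791 m³/s
= 5.791 × 1000 = 5791 L/s

5790 L/s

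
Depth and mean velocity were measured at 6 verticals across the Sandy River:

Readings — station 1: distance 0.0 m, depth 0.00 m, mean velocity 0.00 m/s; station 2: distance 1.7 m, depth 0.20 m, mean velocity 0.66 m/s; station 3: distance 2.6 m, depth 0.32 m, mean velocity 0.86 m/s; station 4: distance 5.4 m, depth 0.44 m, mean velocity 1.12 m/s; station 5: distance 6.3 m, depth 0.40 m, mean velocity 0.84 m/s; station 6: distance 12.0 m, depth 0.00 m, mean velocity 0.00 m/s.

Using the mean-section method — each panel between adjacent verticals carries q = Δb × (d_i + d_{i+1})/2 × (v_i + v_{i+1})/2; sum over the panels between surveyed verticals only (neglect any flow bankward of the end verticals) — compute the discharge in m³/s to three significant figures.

Panel 1-2: Δb = 1.7 m, d̄ = (0.00+0.20)/2 = 0.1, v̄ = (0.00+0.66)/2 = 0.33 → q = 1.7×0.1×0.33 = 0.05610 m³/s
Panel 2-3: Δb = 0.9 m, d̄ = (0.20+0.32)/2 = 0.26, v̄ = (0.66+0.86)/2 = 0.76 → q = 0.9×0.26×0.76 = 0.1778 m³/s
Panel 3-4: Δb = 2.8 m, d̄ = (0.32+0.44)/2 = 0.38, v̄ = (0.86+1.12)/2 = 0.99 → q = 2.8×0.38×0.99 = 1.053 m³/s
Panel 4-5: Δb = 0.9 m, d̄ = (0.44+0.40)/2 = 0.42, v̄ = (1.12+0.84)/2 = 0.98 → q = 0.9×0.42×0.98 = 0.3704 m³/s
Panel 5-6: Δb = 5.7 m, d̄ = (0.40+0.00)/2 = 0.2, v̄ = (0.84+0.00)/2 = 0.42 → q = 5.7×0.2×0.42 = 0.4788 m³/s
Q = Σ q = 2.137 m³/s

2.14 m³/s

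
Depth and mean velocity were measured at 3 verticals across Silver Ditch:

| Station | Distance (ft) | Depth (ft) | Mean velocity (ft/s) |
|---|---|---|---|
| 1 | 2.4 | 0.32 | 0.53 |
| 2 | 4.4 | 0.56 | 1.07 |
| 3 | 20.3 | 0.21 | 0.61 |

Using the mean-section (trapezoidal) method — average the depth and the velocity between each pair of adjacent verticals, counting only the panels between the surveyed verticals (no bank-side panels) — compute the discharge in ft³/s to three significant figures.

Panel 1-2: Δb = 2 ft, d̄ = (0.32+0.56)/2 = 0.44, v̄ = (0.53+1.07)/2 = 0.8 → q = 2×0.44×0.8 = 0.7040 ft³/s
Panel 2-3: Δb = 15.9 ft, d̄ = (0.56+0.21)/2 = 0.385, v̄ = (1.07+0.61)/2 = 0.84 → q = 15.9×0.385×0.84 = 5.142 ft³/s
Q = Σ q = 5.846 ft³/s

5.85 ft³/s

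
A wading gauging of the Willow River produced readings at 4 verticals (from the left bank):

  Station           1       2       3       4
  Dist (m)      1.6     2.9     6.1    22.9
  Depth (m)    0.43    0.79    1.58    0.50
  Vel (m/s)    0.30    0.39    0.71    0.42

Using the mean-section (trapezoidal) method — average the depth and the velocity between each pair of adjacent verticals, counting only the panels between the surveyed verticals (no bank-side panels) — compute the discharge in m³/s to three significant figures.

Panel 1-2: Δb = 1.3 m, d̄ = (0.43+0.79)/2 = 0.61, v̄ = (0.30+0.39)/2 = 0.345 → q = 1.3×0.61×0.345 = 0.2736 m³/s
Panel 2-3: Δb = 3.2 m, d̄ = (0.79+1.58)/2 = 1.185, v̄ = (0.39+0.71)/2 = 0.55 → q = 3.2×1.185×0.55 = 2.086 m³/s
Panel 3-4: Δb = 16.8 m, d̄ = (1.58+0.50)/2 = 1.04, v̄ = (0.71+0.42)/2 = 0.565 → q = 16.8×1.04×0.565 = 9.872 m³/s
Q = Σ q = 12.23 m³/s

12.2 m³/s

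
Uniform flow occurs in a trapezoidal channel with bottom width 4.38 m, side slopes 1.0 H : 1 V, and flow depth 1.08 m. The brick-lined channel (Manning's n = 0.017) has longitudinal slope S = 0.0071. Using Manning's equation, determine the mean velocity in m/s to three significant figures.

4.25 m/s

A = (b + z·y)·y = (4.38 + 1.0×1.08)×1.08 = 5.897 m²
P = b + 2y√(1+z²) = 4.38 + 2×1.08×√(1+1.0²) = 7.435 m
R = A/P = 5.897/7.435 = 0.7931 m
Q = (1/n)·A·R^(2/3)·S^(1/2) = (1/0.017) × 5.897 × 0.7931^(2/3) × 0.0071^(1/2) = 25.04 m³/s
V = Q/A = 25.04/5.897 = 4.247 m/s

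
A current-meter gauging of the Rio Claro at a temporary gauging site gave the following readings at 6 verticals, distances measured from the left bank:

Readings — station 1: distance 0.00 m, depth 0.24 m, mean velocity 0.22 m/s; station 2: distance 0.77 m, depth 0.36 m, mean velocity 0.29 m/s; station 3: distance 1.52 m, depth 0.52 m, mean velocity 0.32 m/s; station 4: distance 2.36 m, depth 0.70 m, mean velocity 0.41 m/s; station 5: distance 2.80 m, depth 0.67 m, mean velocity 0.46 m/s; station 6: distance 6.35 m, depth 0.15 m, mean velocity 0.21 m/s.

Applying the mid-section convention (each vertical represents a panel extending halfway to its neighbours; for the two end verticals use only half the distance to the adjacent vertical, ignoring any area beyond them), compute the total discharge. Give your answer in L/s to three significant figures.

w_1 = (0.77 − 0.00)/2 = 0.385 m; q_1 = 0.22 × 0.24 × 0.385 = 0.02033 m³/s
w_2 = (1.52 − 0.00)/2 = 0.76 m; q_2 = 0.29 × 0.36 × 0.76 = 0.07934 m³/s
w_3 = (2.36 − 0.77)/2 = 0.795 m; q_3 = 0.32 × 0.52 × 0.795 = 0.1323 m³/s
w_4 = (2.80 − 1.52)/2 = 0.64 m; q_4 = 0.41 × 0.70 × 0.64 = 0.1837 m³/s
w_5 = (6.35 − 2.36)/2 = 1.995 m; q_5 = 0.46 × 0.67 × 1.995 = 0.6149 m³/s
w_6 = (6.35 − 2.80)/2 = 1.775 m; q_6 = 0.21 × 0.15 × 1.775 = 0.05591 m³/s
Q = Σ qᵢ = 1.086 m³/s
= 1.086 × 1000 = 1086 L/s

1090 L/s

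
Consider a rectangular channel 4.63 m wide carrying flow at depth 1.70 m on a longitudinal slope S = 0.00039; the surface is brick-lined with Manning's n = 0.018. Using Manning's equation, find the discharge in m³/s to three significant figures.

8.52 m³/s

A = b·y = 4.63 × 1.70 = 7.871 m²
P = b + 2y = 4.63 + 2×1.70 = 8.030 m
R = A/P = 7.871/8.030 = 0.9802 m
Q = (1/n)·A·R^(2/3)·S^(1/2) = (1/0.018) × 7.871 × 0.9802^(2/3) × 0.00039^(1/2) = 8.521 m³/s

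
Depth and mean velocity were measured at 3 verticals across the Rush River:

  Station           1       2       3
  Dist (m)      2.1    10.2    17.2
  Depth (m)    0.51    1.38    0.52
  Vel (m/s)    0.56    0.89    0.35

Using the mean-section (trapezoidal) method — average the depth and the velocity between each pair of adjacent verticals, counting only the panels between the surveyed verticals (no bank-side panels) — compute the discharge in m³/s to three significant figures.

9.67 m³/s

Panel 1-2: Δb = 8.1 m, d̄ = (0.51+1.38)/2 = 0.945, v̄ = (0.56+0.89)/2 = 0.725 → q = 8.1×0.945×0.725 = 5.550 m³/s
Panel 2-3: Δb = 7 m, d̄ = (1.38+0.52)/2 = 0.95, v̄ = (0.89+0.35)/2 = 0.62 → q = 7×0.95×0.62 = 4.123 m³/s
Q = Σ q = 9.673 m³/s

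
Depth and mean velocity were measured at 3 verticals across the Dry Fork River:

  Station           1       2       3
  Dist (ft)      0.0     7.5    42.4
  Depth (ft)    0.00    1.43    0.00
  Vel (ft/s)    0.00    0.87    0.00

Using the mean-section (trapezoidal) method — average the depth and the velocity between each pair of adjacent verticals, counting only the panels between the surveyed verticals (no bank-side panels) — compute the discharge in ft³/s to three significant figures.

Panel 1-2: Δb = 7.5 ft, d̄ = (0.00+1.43)/2 = 0.715, v̄ = (0.00+0.87)/2 = 0.435 → q = 7.5×0.715×0.435 = 2.333 ft³/s
Panel 2-3: Δb = 34.9 ft, d̄ = (1.43+0.00)/2 = 0.715, v̄ = (0.87+0.00)/2 = 0.435 → q = 34.9×0.715×0.435 = 10.85 ft³/s
Q = Σ q = 13.19 ft³/s

13.2 ft³/s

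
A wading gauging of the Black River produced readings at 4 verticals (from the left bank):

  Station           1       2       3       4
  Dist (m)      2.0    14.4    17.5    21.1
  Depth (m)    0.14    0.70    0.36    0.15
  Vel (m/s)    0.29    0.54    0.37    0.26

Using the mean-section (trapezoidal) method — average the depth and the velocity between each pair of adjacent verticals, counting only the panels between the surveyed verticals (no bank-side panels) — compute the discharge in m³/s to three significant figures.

3.20 m³/s

Panel 1-2: Δb = 12.4 m, d̄ = (0.14+0.70)/2 = 0.42, v̄ = (0.29+0.54)/2 = 0.415 → q = 12.4×0.42×0.415 = 2.161 m³/s
Panel 2-3: Δb = 3.1 m, d̄ = (0.70+0.36)/2 = 0.53, v̄ = (0.54+0.37)/2 = 0.455 → q = 3.1×0.53×0.455 = 0.7476 m³/s
Panel 3-4: Δb = 3.6 m, d̄ = (0.36+0.15)/2 = 0.255, v̄ = (0.37+0.26)/2 = 0.315 → q = 3.6×0.255×0.315 = 0.2892 m³/s
Q = Σ q = 3.198 m³/s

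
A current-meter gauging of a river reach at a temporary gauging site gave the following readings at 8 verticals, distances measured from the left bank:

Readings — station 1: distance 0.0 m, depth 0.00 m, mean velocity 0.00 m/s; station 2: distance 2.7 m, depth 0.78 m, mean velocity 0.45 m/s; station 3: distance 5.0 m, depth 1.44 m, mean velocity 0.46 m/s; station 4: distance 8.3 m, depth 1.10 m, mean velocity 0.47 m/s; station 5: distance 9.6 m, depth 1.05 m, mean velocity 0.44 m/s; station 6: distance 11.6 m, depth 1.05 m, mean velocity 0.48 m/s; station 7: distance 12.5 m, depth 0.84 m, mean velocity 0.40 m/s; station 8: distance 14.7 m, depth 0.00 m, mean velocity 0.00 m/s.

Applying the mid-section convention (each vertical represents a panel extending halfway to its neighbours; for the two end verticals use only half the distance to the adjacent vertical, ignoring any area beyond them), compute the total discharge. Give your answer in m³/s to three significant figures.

w_2 = (5.0 − 0.0)/2 = 2.5 m; q_2 = 0.45 × 0.78 × 2.5 = 0.8775 m³/s
w_3 = (8.3 − 2.7)/2 = 2.8 m; q_3 = 0.46 × 1.44 × 2.8 = 1.855 m³/s
w_4 = (9.6 − 5.0)/2 = 2.3 m; q_4 = 0.47 × 1.10 × 2.3 = 1.189 m³/s
w_5 = (11.6 − 8.3)/2 = 1.65 m; q_5 = 0.44 × 1.05 × 1.65 = 0.7623 m³/s
w_6 = (12.5 − 9.6)/2 = 1.45 m; q_6 = 0.48 × 1.05 × 1.45 = 0.7308 m³/s
w_7 = (14.7 − 11.6)/2 = 1.55 m; q_7 = 0.40 × 0.84 × 1.55 = 0.5208 m³/s
Stations 1, 8 contribute zero (depth or velocity is 0).
Q = Σ qᵢ = 5.935 m³/s

5.94 m³/s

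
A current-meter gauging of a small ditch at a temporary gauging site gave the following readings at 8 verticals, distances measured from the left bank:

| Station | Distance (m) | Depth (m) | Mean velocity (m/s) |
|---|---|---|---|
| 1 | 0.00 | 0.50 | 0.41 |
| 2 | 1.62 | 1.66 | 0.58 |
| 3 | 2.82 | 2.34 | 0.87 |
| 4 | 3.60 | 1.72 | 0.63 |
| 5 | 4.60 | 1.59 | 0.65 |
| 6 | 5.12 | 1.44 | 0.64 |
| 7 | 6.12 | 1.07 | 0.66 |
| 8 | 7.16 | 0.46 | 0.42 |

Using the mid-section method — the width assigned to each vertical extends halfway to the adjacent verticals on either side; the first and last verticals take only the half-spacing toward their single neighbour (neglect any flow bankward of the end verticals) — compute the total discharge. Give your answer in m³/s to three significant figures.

w_1 = (1.62 − 0.00)/2 = 0.81 m; q_1 = 0.41 × 0.50 × 0.81 = 0.1661 m³/s
w_2 = (2.82 − 0.00)/2 = 1.41 m; q_2 = 0.58 × 1.66 × 1.41 = 1.358 m³/s
w_3 = (3.60 − 1.62)/2 = 0.99 m; q_3 = 0.87 × 2.34 × 0.99 = 2.015 m³/s
w_4 = (4.60 − 2.82)/2 = 0.89 m; q_4 = 0.63 × 1.72 × 0.89 = 0.9644 m³/s
w_5 = (5.12 − 3.60)/2 = 0.76 m; q_5 = 0.65 × 1.59 × 0.76 = 0.7855 m³/s
w_6 = (6.12 − 4.60)/2 = 0.76 m; q_6 = 0.64 × 1.44 × 0.76 = 0.7004 m³/s
w_7 = (7.16 − 5.12)/2 = 1.02 m; q_7 = 0.66 × 1.07 × 1.02 = 0.7203 m³/s
w_8 = (7.16 − 6.12)/2 = 0.52 m; q_8 = 0.42 × 0.46 × 0.52 = 0.1005 m³/s
Q = Σ qᵢ = 6.810 m³/s

6.81 m³/s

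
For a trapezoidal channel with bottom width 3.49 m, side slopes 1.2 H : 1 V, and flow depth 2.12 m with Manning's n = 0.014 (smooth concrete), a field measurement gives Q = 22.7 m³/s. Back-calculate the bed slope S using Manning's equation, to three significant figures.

A = (b + z·y)·y = (3.49 + 1.2×2.12)×2.12 = 12.79 m²
P = b + 2y√(1+z²) = 3.49 + 2×2.12×√(1+1.2²) = 10.11 m
R = A/P = 12.79/10.11 = 1.265 m
S = (Q·n / (1·A·R^(2/3)))² = (22.7×0.014 / (1×12.79×1.170))² = 0.0004512

0.000451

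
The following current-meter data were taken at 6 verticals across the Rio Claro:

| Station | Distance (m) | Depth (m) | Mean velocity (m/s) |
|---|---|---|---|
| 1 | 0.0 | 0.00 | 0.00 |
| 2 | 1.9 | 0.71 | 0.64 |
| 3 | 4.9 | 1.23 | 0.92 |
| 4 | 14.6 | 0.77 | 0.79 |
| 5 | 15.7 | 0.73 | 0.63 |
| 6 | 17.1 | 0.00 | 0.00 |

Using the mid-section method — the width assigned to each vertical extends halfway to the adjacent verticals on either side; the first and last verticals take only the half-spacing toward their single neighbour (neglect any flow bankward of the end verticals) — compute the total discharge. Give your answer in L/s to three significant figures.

12200 L/s

w_2 = (4.9 − 0.0)/2 = 2.45 m; q_2 = 0.64 × 0.71 × 2.45 = 1.113 m³/s
w_3 = (14.6 − 1.9)/2 = 6.35 m; q_3 = 0.92 × 1.23 × 6.35 = 7.186 m³/s
w_4 = (15.7 − 4.9)/2 = 5.4 m; q_4 = 0.79 × 0.77 × 5.4 = 3.285 m³/s
w_5 = (17.1 − 14.6)/2 = 1.25 m; q_5 = 0.63 × 0.73 × 1.25 = 0.5749 m³/s
Stations 1, 6 contribute zero (depth or velocity is 0).
Q = Σ qᵢ = 12.16 m³/s
= 12.16 × 1000 = 12160 L/s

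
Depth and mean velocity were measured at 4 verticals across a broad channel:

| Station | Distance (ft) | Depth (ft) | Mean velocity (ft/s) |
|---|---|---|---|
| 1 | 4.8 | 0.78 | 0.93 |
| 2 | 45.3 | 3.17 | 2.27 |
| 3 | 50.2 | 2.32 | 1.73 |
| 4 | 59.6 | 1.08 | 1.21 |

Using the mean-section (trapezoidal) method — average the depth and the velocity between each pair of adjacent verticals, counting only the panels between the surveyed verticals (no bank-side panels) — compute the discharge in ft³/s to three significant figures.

Panel 1-2: Δb = 40.5 ft, d̄ = (0.78+3.17)/2 = 1.975, v̄ = (0.93+2.27)/2 = 1.6 → q = 40.5×1.975×1.6 = 128.0 ft³/s
Panel 2-3: Δb = 4.9 ft, d̄ = (3.17+2.32)/2 = 2.745, v̄ = (2.27+1.73)/2 = 2 → q = 4.9×2.745×2 = 26.90 ft³/s
Panel 3-4: Δb = 9.4 ft, d̄ = (2.32+1.08)/2 = 1.7, v̄ = (1.73+1.21)/2 = 1.47 → q = 9.4×1.7×1.47 = 23.49 ft³/s
Q = Σ q = 178.4 ft³/s

178 ft³/s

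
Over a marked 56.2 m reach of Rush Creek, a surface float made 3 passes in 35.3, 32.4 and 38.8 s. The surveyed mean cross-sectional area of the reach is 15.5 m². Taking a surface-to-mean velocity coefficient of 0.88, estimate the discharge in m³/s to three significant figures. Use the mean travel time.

t̄ = (35.3 + 32.4 + 38.8) / 3 = 35.5 s
v_surface = L / t̄ = 56.2 / 35.5 = 1.583 m/s
v_mean = 0.88 × 1.583 = 1.393 m/s
Q = A × v_mean = 15.5 × 1.393 = 21.59 m³/s

21.6 m³/s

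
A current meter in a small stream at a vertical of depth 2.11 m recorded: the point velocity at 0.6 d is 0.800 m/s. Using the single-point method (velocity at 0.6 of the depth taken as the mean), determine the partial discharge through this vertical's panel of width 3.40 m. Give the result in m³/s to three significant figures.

v̄ = v₀.₆ = 0.800 m/s
q = v̄ × d × w = 0.8000 × 2.11 × 3.40 = 5.739 m³/s

5.74 m³/s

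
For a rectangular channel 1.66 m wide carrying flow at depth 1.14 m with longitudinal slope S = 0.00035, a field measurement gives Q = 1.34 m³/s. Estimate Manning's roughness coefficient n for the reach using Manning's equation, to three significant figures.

A = b·y = 1.66 × 1.14 = 1.892 m²
P = b + 2y = 1.66 + 2×1.14 = 3.940 m
R = A/P = 1.892/3.940 = 0.4803 m
n = (1/Q)·A·R^(2/3)·S^(1/2) = (1/1.34) × 1.892 × 0.6133 × 0.01871 = 0.01620

0.0162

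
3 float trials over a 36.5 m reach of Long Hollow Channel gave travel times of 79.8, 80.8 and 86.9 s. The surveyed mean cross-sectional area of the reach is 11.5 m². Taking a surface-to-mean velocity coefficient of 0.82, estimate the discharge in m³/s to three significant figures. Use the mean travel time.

t̄ = (79.8 + 80.8 + 86.9) / 3 = 82.5 s
v_surface = L / t̄ = 36.5 / 82.5 = 0.4424 m/s
v_mean = 0.82 × 0.4424 = 0.3628 m/s
Q = A × v_mean = 11.5 × 0.3628 = 4.172 m³/s

4.17 m³/s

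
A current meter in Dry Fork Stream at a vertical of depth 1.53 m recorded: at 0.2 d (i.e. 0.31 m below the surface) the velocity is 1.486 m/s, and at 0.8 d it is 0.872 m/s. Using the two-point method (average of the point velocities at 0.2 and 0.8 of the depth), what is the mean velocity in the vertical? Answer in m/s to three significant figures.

1.18 m/s

v̄ = (1.486 + 0.872) / 2 = 1.179 m/s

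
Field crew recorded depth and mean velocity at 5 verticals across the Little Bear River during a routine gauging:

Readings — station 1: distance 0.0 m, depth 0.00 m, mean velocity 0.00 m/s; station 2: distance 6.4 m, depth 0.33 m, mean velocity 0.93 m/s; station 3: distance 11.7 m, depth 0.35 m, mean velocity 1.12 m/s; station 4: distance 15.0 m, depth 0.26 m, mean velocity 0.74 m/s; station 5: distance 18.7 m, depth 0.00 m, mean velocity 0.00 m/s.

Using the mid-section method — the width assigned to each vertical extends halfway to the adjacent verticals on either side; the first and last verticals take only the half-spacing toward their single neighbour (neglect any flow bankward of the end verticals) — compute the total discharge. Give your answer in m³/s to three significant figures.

4.15 m³/s

w_2 = (11.7 − 0.0)/2 = 5.85 m; q_2 = 0.93 × 0.33 × 5.85 = 1.795 m³/s
w_3 = (15.0 − 6.4)/2 = 4.3 m; q_3 = 1.12 × 0.35 × 4.3 = 1.686 m³/s
w_4 = (18.7 − 11.7)/2 = 3.5 m; q_4 = 0.74 × 0.26 × 3.5 = 0.6734 m³/s
Stations 1, 5 contribute zero (depth or velocity is 0).
Q = Σ qᵢ = 4.154 m³/s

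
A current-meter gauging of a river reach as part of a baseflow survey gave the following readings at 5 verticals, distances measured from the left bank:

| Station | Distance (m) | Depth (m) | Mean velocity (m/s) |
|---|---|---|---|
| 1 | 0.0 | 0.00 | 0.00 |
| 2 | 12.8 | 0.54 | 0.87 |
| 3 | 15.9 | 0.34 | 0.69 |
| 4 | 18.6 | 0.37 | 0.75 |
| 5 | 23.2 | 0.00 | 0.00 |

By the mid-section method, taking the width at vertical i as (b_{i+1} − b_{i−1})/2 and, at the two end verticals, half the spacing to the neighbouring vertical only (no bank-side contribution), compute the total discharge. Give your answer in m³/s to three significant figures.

w_2 = (15.9 − 0.0)/2 = 7.95 m; q_2 = 0.87 × 0.54 × 7.95 = 3.735 m³/s
w_3 = (18.6 − 12.8)/2 = 2.9 m; q_3 = 0.69 × 0.34 × 2.9 = 0.6803 m³/s
w_4 = (23.2 − 15.9)/2 = 3.65 m; q_4 = 0.75 × 0.37 × 3.65 = 1.013 m³/s
Stations 1, 5 contribute zero (depth or velocity is 0).
Q = Σ qᵢ = 5.428 m³/s

5.43 m³/s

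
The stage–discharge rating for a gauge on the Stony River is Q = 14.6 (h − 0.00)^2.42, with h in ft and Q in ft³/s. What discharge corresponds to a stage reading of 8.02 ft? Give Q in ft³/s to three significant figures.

2250 ft³/s

Q = 14.6 × (8.02 − 0.00)^2.42 = 14.6 × 8.02^2.42 = 2251 ft³/s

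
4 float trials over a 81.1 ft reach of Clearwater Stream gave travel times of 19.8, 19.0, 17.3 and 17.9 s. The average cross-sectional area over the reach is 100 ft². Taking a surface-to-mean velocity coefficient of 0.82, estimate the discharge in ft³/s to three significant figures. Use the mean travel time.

t̄ = (19.8 + 19.0 + 17.3 + 17.9) / 4 = 18.5 s
v_surface = L / t̄ = 81.1 / 18.5 = 4.384 ft/s
v_mean = 0.82 × 4.384 = 3.595 ft/s
Q = A × v_mean = 100 × 3.595 = 359.5 ft³/s

359 ft³/s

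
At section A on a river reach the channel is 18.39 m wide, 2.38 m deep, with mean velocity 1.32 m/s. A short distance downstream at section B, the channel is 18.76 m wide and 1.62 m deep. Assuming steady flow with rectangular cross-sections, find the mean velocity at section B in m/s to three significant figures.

Q = A₁V₁ = (18.39×2.38) × 1.32 = 57.77 m³/s
A₂ = 18.76 × 1.62 = 30.39 m²
V₂ = Q/A₂ = 57.77/30.39 = 1.901 m/s

1.90 m/s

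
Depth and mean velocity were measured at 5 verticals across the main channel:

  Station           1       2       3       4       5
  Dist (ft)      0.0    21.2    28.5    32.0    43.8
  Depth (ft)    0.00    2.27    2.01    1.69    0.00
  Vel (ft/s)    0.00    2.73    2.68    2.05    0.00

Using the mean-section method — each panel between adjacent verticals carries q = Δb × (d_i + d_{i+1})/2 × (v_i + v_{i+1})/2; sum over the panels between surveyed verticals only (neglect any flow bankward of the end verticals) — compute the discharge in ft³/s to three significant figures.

Panel 1-2: Δb = 21.2 ft, d̄ = (0.00+2.27)/2 = 1.135, v̄ = (0.00+2.73)/2 = 1.365 → q = 21.2×1.135×1.365 = 32.84 ft³/s
Panel 2-3: Δb = 7.3 ft, d̄ = (2.27+2.01)/2 = 2.14, v̄ = (2.73+2.68)/2 = 2.705 → q = 7.3×2.14×2.705 = 42.26 ft³/s
Panel 3-4: Δb = 3.5 ft, d̄ = (2.01+1.69)/2 = 1.85, v̄ = (2.68+2.05)/2 = 2.365 → q = 3.5×1.85×2.365 = 15.31 ft³/s
Panel 4-5: Δb = 11.8 ft, d̄ = (1.69+0.00)/2 = 0.845, v̄ = (2.05+0.00)/2 = 1.025 → q = 11.8×0.845×1.025 = 10.22 ft³/s
Q = Σ q = 100.6 ft³/s

101 ft³/s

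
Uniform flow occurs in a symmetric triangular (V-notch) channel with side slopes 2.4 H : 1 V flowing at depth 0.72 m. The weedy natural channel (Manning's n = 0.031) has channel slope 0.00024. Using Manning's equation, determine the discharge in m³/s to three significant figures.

A = z·y² = 2.4×0.72² = 1.244 m²
P = 2y√(1+z²) = 2×0.72×√(1+2.4²) = 3.744 m
R = A/P = 1.244/3.744 = 0.3323 m
Q = (1/n)·A·R^(2/3)·S^(1/2) = (1/0.031) × 1.244 × 0.3323^(2/3) × 0.00024^(1/2) = 0.2983 m³/s

0.298 m³/s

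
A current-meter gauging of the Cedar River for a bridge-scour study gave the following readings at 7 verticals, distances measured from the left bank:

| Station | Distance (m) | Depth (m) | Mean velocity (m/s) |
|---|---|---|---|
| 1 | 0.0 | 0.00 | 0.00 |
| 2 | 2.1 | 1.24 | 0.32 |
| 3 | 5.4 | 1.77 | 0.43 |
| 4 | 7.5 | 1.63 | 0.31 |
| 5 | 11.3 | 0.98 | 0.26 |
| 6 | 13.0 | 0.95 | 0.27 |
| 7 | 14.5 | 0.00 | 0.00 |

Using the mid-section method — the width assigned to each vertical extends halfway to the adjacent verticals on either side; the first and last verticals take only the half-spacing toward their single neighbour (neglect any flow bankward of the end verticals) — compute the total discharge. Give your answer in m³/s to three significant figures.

5.73 m³/s

w_2 = (5.4 − 0.0)/2 = 2.7 m; q_2 = 0.32 × 1.24 × 2.7 = 1.071 m³/s
w_3 = (7.5 − 2.1)/2 = 2.7 m; q_3 = 0.43 × 1.77 × 2.7 = 2.055 m³/s
w_4 = (11.3 − 5.4)/2 = 2.95 m; q_4 = 0.31 × 1.63 × 2.95 = 1.491 m³/s
w_5 = (13.0 − 7.5)/2 = 2.75 m; q_5 = 0.26 × 0.98 × 2.75 = 0.7007 m³/s
w_6 = (14.5 − 11.3)/2 = 1.6 m; q_6 = 0.27 × 0.95 × 1.6 = 0.4104 m³/s
Stations 1, 7 contribute zero (depth or velocity is 0).
Q = Σ qᵢ = 5.728 m³/s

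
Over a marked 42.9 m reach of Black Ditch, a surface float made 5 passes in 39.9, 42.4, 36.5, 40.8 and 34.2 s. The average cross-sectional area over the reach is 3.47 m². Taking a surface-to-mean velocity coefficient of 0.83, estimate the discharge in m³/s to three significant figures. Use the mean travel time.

t̄ = (39.9 + 42.4 + 36.5 + 40.8 + 34.2) / 5 = 38.76 s
v_surface = L / t̄ = 42.9 / 38.76 = 1.107 m/s
v_mean = 0.83 × 1.107 = 0.9187 m/s
Q = A × v_mean = 3.47 × 0.9187 = 3.188 m³/s

3.19 m³/s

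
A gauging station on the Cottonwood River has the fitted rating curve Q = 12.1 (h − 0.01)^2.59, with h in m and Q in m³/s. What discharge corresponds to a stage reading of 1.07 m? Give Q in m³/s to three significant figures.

Q = 12.1 × (1.07 − 0.01)^2.59 = 12.1 × 1.06^2.59 = 14.07 m³/s

14.1 m³/s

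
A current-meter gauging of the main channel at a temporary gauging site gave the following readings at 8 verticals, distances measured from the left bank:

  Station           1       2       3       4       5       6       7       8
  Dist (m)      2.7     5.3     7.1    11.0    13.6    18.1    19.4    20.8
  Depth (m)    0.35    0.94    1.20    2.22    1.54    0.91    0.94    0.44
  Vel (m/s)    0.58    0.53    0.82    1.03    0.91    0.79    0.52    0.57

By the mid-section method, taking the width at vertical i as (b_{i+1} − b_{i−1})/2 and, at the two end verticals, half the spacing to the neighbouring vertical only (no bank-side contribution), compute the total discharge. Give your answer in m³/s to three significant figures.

w_1 = (5.3 − 2.7)/2 = 1.3 m; q_1 = 0.58 × 0.35 × 1.3 = 0.2639 m³/s
w_2 = (7.1 − 2.7)/2 = 2.2 m; q_2 = 0.53 × 0.94 × 2.2 = 1.096 m³/s
w_3 = (11.0 − 5.3)/2 = 2.85 m; q_3 = 0.82 × 1.20 × 2.85 = 2.804 m³/s
w_4 = (13.6 − 7.1)/2 = 3.25 m; q_4 = 1.03 × 2.22 × 3.25 = 7.431 m³/s
w_5 = (18.1 − 11.0)/2 = 3.55 m; q_5 = 0.91 × 1.54 × 3.55 = 4.975 m³/s
w_6 = (19.4 − 13.6)/2 = 2.9 m; q_6 = 0.79 × 0.91 × 2.9 = 2.085 m³/s
w_7 = (20.8 − 18.1)/2 = 1.35 m; q_7 = 0.52 × 0.94 × 1.35 = 0.6599 m³/s
w_8 = (20.8 − 19.4)/2 = 0.7 m; q_8 = 0.57 × 0.44 × 0.7 = 0.1756 m³/s
Q = Σ qᵢ = 19.49 m³/s

19.5 m³/s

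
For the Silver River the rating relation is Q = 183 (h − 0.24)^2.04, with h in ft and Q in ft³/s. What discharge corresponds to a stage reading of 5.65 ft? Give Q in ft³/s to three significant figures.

Q = 183 × (5.65 − 0.24)^2.04 = 183 × 5.41^2.04 = 5730 ft³/s

5730 ft³/s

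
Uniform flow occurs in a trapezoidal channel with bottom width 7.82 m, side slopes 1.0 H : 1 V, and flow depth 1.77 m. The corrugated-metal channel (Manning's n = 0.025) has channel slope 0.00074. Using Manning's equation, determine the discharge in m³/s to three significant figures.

22.3 m³/s

A = (b + z·y)·y = (7.82 + 1.0×1.77)×1.77 = 16.97 m²
P = b + 2y√(1+z²) = 7.82 + 2×1.77×√(1+1.0²) = 12.83 m
R = A/P = 16.97/12.83 = 1.323 m
Q = (1/n)·A·R^(2/3)·S^(1/2) = (1/0.025) × 16.97 × 1.323^(2/3) × 0.00074^(1/2) = 22.26 m³/s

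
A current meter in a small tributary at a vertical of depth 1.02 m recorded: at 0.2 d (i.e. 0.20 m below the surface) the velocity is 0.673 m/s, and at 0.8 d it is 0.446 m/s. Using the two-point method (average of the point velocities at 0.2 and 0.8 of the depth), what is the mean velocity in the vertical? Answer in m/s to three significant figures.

v̄ = (0.673 + 0.446) / 2 = 0.5595 m/s

0.560 m/s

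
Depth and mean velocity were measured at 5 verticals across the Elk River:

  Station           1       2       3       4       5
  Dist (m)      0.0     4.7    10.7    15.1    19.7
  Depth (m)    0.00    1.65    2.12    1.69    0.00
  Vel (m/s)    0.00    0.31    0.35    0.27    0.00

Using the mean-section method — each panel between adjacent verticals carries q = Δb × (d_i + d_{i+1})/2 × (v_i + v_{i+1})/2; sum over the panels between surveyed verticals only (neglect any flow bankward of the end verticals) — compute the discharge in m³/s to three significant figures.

Panel 1-2: Δb = 4.7 m, d̄ = (0.00+1.65)/2 = 0.825, v̄ = (0.00+0.31)/2 = 0.155 → q = 4.7×0.825×0.155 = 0.6010 m³/s
Panel 2-3: Δb = 6 m, d̄ = (1.65+2.12)/2 = 1.885, v̄ = (0.31+0.35)/2 = 0.33 → q = 6×1.885×0.33 = 3.732 m³/s
Panel 3-4: Δb = 4.4 m, d̄ = (2.12+1.69)/2 = 1.905, v̄ = (0.35+0.27)/2 = 0.31 → q = 4.4×1.905×0.31 = 2.598 m³/s
Panel 4-5: Δb = 4.6 m, d̄ = (1.69+0.00)/2 = 0.845, v̄ = (0.27+0.00)/2 = 0.135 → q = 4.6×0.845×0.135 = 0.5247 m³/s
Q = Σ q = 7.456 m³/s

7.46 m³/s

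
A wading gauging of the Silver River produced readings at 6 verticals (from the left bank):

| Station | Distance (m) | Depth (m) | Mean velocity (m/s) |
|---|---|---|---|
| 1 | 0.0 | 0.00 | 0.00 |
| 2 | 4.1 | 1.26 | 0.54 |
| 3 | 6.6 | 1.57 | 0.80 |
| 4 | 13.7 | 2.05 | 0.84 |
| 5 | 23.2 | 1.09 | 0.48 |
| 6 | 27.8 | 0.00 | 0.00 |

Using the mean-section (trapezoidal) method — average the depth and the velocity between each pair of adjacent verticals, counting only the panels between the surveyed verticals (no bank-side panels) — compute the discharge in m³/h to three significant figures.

86600 m³/h

Panel 1-2: Δb = 4.1 m, d̄ = (0.00+1.26)/2 = 0.63, v̄ = (0.00+0.54)/2 = 0.27 → q = 4.1×0.63×0.27 = 0.6974 m³/s
Panel 2-3: Δb = 2.5 m, d̄ = (1.26+1.57)/2 = 1.415, v̄ = (0.54+0.80)/2 = 0.67 → q = 2.5×1.415×0.67 = 2.370 m³/s
Panel 3-4: Δb = 7.1 m, d̄ = (1.57+2.05)/2 = 1.81, v̄ = (0.80+0.84)/2 = 0.82 → q = 7.1×1.81×0.82 = 10.54 m³/s
Panel 4-5: Δb = 9.5 m, d̄ = (2.05+1.09)/2 = 1.57, v̄ = (0.84+0.48)/2 = 0.66 → q = 9.5×1.57×0.66 = 9.844 m³/s
Panel 5-6: Δb = 4.6 m, d̄ = (1.09+0.00)/2 = 0.545, v̄ = (0.48+0.00)/2 = 0.24 → q = 4.6×0.545×0.24 = 0.6017 m³/s
Q = Σ q = 24.05 m³/s
= 24.05 × 3600 = 86580 m³/h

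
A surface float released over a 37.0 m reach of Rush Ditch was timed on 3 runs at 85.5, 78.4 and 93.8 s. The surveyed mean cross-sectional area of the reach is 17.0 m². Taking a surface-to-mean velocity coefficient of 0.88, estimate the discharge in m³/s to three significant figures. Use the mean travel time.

t̄ = (85.5 + 78.4 + 93.8) / 3 = 85.9 s
v_surface = L / t̄ = 37.0 / 85.9 = 0.4307 m/s
v_mean = 0.88 × 0.4307 = 0.3790 m/s
Q = A × v_mean = 17.0 × 0.3790 = 6.444 m³/s

6.44 m³/s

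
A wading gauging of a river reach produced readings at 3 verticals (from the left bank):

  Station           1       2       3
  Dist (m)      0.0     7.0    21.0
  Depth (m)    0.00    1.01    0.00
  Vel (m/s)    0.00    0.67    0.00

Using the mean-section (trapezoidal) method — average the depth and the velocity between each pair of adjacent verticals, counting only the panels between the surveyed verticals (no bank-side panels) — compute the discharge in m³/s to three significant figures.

Panel 1-2: Δb = 7 m, d̄ = (0.00+1.01)/2 = 0.505, v̄ = (0.00+0.67)/2 = 0.335 → q = 7×0.505×0.335 = 1.184 m³/s
Panel 2-3: Δb = 14 m, d̄ = (1.01+0.00)/2 = 0.505, v̄ = (0.67+0.00)/2 = 0.335 → q = 14×0.505×0.335 = 2.368 m³/s
Q = Σ q = 3.553 m³/s

3.55 m³/s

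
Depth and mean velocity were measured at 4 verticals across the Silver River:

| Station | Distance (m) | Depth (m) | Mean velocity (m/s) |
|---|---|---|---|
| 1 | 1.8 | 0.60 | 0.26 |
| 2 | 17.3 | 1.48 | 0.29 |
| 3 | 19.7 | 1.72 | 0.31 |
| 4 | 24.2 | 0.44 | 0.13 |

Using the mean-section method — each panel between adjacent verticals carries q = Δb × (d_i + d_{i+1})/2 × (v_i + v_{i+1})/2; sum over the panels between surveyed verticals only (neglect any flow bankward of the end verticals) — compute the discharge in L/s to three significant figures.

6650 L/s

Panel 1-2: Δb = 15.5 m, d̄ = (0.60+1.48)/2 = 1.04, v̄ = (0.26+0.29)/2 = 0.275 → q = 15.5×1.04×0.275 = 4.433 m³/s
Panel 2-3: Δb = 2.4 m, d̄ = (1.48+1.72)/2 = 1.6, v̄ = (0.29+0.31)/2 = 0.3 → q = 2.4×1.6×0.3 = 1.152 m³/s
Panel 3-4: Δb = 4.5 m, d̄ = (1.72+0.44)/2 = 1.08, v̄ = (0.31+0.13)/2 = 0.22 → q = 4.5×1.08×0.22 = 1.069 m³/s
Q = Σ q = 6.654 m³/s
= 6.654 × 1000 = 6654 L/s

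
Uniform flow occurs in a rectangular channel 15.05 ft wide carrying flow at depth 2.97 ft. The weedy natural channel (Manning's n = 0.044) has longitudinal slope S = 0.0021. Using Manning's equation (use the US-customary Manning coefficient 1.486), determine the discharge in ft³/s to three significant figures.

115 ft³/s

A = b·y = 15.05 × 2.97 = 44.70 ft²
P = b + 2y = 15.05 + 2×2.97 = 20.99 ft
R = A/P = 44.70/20.99 = 2.130 ft
Q = (1.486/n)·A·R^(2/3)·S^(1/2) = (1.486/0.044) × 44.70 × 2.130^(2/3) × 0.0021^(1/2) = 114.5 ft³/s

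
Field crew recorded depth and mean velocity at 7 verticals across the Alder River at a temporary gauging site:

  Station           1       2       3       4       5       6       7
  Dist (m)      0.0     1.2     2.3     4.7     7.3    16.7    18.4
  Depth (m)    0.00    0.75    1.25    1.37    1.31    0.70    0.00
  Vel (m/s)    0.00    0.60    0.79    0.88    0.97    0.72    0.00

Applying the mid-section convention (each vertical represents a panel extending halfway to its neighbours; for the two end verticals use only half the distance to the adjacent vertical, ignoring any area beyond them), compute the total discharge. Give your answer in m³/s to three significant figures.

w_2 = (2.3 − 0.0)/2 = 1.15 m; q_2 = 0.60 × 0.75 × 1.15 = 0.5175 m³/s
w_3 = (4.7 − 1.2)/2 = 1.75 m; q_3 = 0.79 × 1.25 × 1.75 = 1.728 m³/s
w_4 = (7.3 − 2.3)/2 = 2.5 m; q_4 = 0.88 × 1.37 × 2.5 = 3.014 m³/s
w_5 = (16.7 − 4.7)/2 = 6 m; q_5 = 0.97 × 1.31 × 6 = 7.624 m³/s
w_6 = (18.4 − 7.3)/2 = 5.55 m; q_6 = 0.72 × 0.70 × 5.55 = 2.797 m³/s
Stations 1, 7 contribute zero (depth or velocity is 0).
Q = Σ qᵢ = 15.68 m³/s

15.7 m³/s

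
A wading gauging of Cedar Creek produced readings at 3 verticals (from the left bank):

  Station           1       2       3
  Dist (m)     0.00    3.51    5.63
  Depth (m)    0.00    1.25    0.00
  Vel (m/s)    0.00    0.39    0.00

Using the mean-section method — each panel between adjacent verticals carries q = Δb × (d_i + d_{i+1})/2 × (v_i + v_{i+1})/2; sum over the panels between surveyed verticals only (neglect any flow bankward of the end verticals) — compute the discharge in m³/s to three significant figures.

Panel 1-2: Δb = 3.51 m, d̄ = (0.00+1.25)/2 = 0.625, v̄ = (0.00+0.39)/2 = 0.195 → q = 3.51×0.625×0.195 = 0.4278 m³/s
Panel 2-3: Δb = 2.12 m, d̄ = (1.25+0.00)/2 = 0.625, v̄ = (0.39+0.00)/2 = 0.195 → q = 2.12×0.625×0.195 = 0.2584 m³/s
Q = Σ q = 0.6862 m³/s

0.686 m³/s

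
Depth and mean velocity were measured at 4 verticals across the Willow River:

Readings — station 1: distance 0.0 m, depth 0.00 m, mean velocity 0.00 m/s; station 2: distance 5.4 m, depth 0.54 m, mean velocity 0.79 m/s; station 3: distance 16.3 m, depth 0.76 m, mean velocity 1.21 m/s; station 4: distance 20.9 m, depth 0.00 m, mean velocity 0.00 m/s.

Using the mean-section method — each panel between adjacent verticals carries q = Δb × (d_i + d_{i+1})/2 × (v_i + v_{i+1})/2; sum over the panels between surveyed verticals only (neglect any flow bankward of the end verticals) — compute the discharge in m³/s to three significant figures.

8.72 m³/s

Panel 1-2: Δb = 5.4 m, d̄ = (0.00+0.54)/2 = 0.27, v̄ = (0.00+0.79)/2 = 0.395 → q = 5.4×0.27×0.395 = 0.5759 m³/s
Panel 2-3: Δb = 10.9 m, d̄ = (0.54+0.76)/2 = 0.65, v̄ = (0.79+1.21)/2 = 1 → q = 10.9×0.65×1 = 7.085 m³/s
Panel 3-4: Δb = 4.6 m, d̄ = (0.76+0.00)/2 = 0.38, v̄ = (1.21+0.00)/2 = 0.605 → q = 4.6×0.38×0.605 = 1.058 m³/s
Q = Σ q = 8.718 m³/s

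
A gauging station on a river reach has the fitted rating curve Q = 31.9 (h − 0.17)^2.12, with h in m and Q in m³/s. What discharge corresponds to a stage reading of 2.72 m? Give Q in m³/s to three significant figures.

232 m³/s

Q = 31.9 × (2.72 − 0.17)^2.12 = 31.9 × 2.55^2.12 = 232.1 m³/s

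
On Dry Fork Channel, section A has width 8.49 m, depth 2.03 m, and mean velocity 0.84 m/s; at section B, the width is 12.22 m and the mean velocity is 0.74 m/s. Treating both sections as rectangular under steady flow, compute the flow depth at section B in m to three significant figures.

1.60 m

Q = A₁V₁ = (8.49×2.03) × 0.84 = 14.48 m³/s
d₂ = Q/(b₂ V₂) = 14.48/(12.22×0.74) = 1.601 m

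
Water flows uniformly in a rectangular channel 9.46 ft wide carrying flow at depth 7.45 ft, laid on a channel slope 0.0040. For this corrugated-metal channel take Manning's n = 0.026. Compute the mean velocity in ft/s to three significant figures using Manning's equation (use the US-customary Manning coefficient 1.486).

A = b·y = 9.46 × 7.45 = 70.48 ft²
P = b + 2y = 9.46 + 2×7.45 = 24.36 ft
R = A/P = 70.48/24.36 = 2.893 ft
Q = (1.486/n)·A·R^(2/3)·S^(1/2) = (1.486/0.026) × 70.48 × 2.893^(2/3) × 0.0040^(1/2) = 517.3 ft³/s
V = Q/A = 517.3/70.48 = 7.339 ft/s

7.34 ft/s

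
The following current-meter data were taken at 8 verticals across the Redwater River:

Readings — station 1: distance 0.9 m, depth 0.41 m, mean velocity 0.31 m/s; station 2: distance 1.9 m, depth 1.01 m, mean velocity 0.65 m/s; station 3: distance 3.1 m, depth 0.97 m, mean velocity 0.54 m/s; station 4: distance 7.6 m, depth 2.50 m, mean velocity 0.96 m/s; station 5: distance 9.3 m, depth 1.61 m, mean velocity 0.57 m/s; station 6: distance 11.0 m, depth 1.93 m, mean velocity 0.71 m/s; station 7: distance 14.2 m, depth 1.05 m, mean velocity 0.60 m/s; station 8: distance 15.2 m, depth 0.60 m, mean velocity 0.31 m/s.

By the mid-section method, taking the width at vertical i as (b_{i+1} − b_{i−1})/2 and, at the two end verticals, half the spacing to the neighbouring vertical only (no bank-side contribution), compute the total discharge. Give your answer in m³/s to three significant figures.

w_1 = (1.9 − 0.9)/2 = 0.5 m; q_1 = 0.31 × 0.41 × 0.5 = 0.06355 m³/s
w_2 = (3.1 − 0.9)/2 = 1.1 m; q_2 = 0.65 × 1.01 × 1.1 = 0.7222 m³/s
w_3 = (7.6 − 1.9)/2 = 2.85 m; q_3 = 0.54 × 0.97 × 2.85 = 1.493 m³/s
w_4 = (9.3 − 3.1)/2 = 3.1 m; q_4 = 0.96 × 2.50 × 3.1 = 7.440 m³/s
w_5 = (11.0 − 7.6)/2 = 1.7 m; q_5 = 0.57 × 1.61 × 1.7 = 1.560 m³/s
w_6 = (14.2 − 9.3)/2 = 2.45 m; q_6 = 0.71 × 1.93 × 2.45 = 3.357 m³/s
w_7 = (15.2 − 11.0)/2 = 2.1 m; q_7 = 0.60 × 1.05 × 2.1 = 1.323 m³/s
w_8 = (15.2 − 14.2)/2 = 0.5 m; q_8 = 0.31 × 0.60 × 0.5 = 0.09300 m³/s
Q = Σ qᵢ = 16.05 m³/s

16.1 m³/s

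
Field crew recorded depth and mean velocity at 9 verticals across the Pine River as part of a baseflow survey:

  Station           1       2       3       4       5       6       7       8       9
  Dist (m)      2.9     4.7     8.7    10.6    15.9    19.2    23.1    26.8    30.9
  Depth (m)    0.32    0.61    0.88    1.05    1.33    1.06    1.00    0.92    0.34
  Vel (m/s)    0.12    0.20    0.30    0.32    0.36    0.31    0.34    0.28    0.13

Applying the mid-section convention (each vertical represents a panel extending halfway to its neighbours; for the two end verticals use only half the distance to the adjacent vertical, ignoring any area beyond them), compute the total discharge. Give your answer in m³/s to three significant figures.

w_1 = (4.7 − 2.9)/2 = 0.9 m; q_1 = 0.12 × 0.32 × 0.9 = 0.03456 m³/s
w_2 = (8.7 − 2.9)/2 = 2.9 m; q_2 = 0.20 × 0.61 × 2.9 = 0.3538 m³/s
w_3 = (10.6 − 4.7)/2 = 2.95 m; q_3 = 0.30 × 0.88 × 2.95 = 0.7788 m³/s
w_4 = (15.9 − 8.7)/2 = 3.6 m; q_4 = 0.32 × 1.05 × 3.6 = 1.210 m³/s
w_5 = (19.2 − 10.6)/2 = 4.3 m; q_5 = 0.36 × 1.33 × 4.3 = 2.059 m³/s
w_6 = (23.1 − 15.9)/2 = 3.6 m; q_6 = 0.31 × 1.06 × 3.6 = 1.183 m³/s
w_7 = (26.8 − 19.2)/2 = 3.8 m; q_7 = 0.34 × 1.00 × 3.8 = 1.292 m³/s
w_8 = (30.9 − 23.1)/2 = 3.9 m; q_8 = 0.28 × 0.92 × 3.9 = 1.005 m³/s
w_9 = (30.9 − 26.8)/2 = 2.05 m; q_9 = 0.13 × 0.34 × 2.05 = 0.09061 m³/s
Q = Σ qᵢ = 8.006 m³/s

8.01 m³/s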